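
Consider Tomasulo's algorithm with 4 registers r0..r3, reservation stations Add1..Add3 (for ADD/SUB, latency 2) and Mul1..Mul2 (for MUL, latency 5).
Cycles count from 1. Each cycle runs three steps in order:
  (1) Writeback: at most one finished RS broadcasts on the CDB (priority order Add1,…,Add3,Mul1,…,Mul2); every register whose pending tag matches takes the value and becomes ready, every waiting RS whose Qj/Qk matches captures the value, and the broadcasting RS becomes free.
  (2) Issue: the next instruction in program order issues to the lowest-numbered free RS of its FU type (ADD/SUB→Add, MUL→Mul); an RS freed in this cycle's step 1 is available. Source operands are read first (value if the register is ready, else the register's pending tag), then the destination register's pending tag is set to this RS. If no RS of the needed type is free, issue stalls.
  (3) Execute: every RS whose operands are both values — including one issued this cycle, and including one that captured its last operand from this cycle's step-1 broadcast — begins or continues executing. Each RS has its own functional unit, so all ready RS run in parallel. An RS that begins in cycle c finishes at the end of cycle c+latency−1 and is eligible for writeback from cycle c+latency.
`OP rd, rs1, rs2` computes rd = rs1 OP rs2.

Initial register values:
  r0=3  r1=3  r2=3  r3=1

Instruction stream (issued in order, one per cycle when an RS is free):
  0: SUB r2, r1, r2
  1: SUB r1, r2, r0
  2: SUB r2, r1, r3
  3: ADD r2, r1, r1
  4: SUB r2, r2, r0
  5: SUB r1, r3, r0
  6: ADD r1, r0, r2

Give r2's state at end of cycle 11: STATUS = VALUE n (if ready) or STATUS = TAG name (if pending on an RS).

STATUS = VALUE -9

c1: issue SUB r2<-Add1 | r0:3,r1:3,r2:Add1,r3:1
c2: issue SUB r1<-Add2 | r0:3,r1:Add2,r2:Add1,r3:1
c3: CDB Add1=0; issue SUB r2<-Add1 | r0:3,r1:Add2,r2:Add1,r3:1
c4: issue ADD r2<-Add3 | r0:3,r1:Add2,r2:Add3,r3:1
c5: CDB Add2=-3; issue SUB r2<-Add2 | r0:3,r1:-3,r2:Add2,r3:1
c6: stall | r0:3,r1:-3,r2:Add2,r3:1
c7: CDB Add1=-4; issue SUB r1<-Add1 | r0:3,r1:Add1,r2:Add2,r3:1
c8: CDB Add3=-6; issue ADD r1<-Add3 | r0:3,r1:Add3,r2:Add2,r3:1
c9: CDB Add1=-2 | r0:3,r1:Add3,r2:Add2,r3:1
c10: CDB Add2=-9 | r0:3,r1:Add3,r2:-9,r3:1
c11: - | r0:3,r1:Add3,r2:-9,r3:1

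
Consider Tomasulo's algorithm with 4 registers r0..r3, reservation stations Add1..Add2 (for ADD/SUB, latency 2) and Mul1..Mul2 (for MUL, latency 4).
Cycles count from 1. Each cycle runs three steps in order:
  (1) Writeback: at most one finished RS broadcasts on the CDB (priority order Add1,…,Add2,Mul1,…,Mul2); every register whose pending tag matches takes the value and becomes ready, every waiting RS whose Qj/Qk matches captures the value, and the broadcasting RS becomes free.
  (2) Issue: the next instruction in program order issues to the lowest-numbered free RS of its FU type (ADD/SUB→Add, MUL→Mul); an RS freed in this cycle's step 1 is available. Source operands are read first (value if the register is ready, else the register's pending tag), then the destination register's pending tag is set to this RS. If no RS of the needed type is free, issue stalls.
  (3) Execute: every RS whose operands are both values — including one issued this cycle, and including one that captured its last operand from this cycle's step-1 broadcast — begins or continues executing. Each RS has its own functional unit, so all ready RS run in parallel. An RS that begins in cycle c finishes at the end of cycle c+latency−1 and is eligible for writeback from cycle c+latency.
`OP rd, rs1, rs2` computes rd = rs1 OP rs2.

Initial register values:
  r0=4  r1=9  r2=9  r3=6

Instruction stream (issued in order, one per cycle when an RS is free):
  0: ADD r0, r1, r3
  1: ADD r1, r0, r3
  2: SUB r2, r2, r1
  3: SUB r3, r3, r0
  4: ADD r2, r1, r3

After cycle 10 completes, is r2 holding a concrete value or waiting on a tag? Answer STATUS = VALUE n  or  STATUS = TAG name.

STATUS = VALUE 12

cycle 1: issue ADD r0<-Add1 // r0:Add1,r1:9,r2:9,r3:6
cycle 2: issue ADD r1<-Add2 // r0:Add1,r1:Add2,r2:9,r3:6
cycle 3: CDB Add1=15; issue SUB r2<-Add1 // r0:15,r1:Add2,r2:Add1,r3:6
cycle 4: stall // r0:15,r1:Add2,r2:Add1,r3:6
cycle 5: CDB Add2=21; issue SUB r3<-Add2 // r0:15,r1:21,r2:Add1,r3:Add2
cycle 6: stall // r0:15,r1:21,r2:Add1,r3:Add2
cycle 7: CDB Add1=-12; issue ADD r2<-Add1 // r0:15,r1:21,r2:Add1,r3:Add2
cycle 8: CDB Add2=-9 // r0:15,r1:21,r2:Add1,r3:-9
cycle 9: - // r0:15,r1:21,r2:Add1,r3:-9
cycle 10: CDB Add1=12 // r0:15,r1:21,r2:12,r3:-9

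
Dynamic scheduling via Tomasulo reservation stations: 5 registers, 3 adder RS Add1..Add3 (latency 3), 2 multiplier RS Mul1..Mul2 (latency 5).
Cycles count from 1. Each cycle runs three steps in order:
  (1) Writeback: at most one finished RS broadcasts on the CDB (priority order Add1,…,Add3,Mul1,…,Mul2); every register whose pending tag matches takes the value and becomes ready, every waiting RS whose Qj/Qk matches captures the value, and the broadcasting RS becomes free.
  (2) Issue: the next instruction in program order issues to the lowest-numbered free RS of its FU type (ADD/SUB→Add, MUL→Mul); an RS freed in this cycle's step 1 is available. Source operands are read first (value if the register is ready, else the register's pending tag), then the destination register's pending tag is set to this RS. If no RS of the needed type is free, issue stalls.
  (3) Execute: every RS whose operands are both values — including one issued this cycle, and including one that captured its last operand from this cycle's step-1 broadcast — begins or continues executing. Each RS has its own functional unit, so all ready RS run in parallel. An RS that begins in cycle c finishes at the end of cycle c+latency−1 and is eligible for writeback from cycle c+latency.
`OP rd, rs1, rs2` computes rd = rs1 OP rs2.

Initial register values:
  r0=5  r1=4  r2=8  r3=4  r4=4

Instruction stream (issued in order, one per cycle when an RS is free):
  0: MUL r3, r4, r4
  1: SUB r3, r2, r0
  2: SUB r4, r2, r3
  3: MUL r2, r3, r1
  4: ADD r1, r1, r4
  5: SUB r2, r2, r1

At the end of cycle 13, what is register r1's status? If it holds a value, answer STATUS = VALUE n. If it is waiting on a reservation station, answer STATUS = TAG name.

STATUS = VALUE 9

c1: issue MUL r3<-Mul1 | r0:5,r1:4,r2:8,r3:Mul1,r4:4
c2: issue SUB r3<-Add1 | r0:5,r1:4,r2:8,r3:Add1,r4:4
c3: issue SUB r4<-Add2 | r0:5,r1:4,r2:8,r3:Add1,r4:Add2
c4: issue MUL r2<-Mul2 | r0:5,r1:4,r2:Mul2,r3:Add1,r4:Add2
c5: CDB Add1=3; issue ADD r1<-Add1 | r0:5,r1:Add1,r2:Mul2,r3:3,r4:Add2
c6: CDB Mul1=16; issue SUB r2<-Add3 | r0:5,r1:Add1,r2:Add3,r3:3,r4:Add2
c7: - | r0:5,r1:Add1,r2:Add3,r3:3,r4:Add2
c8: CDB Add2=5 | r0:5,r1:Add1,r2:Add3,r3:3,r4:5
c9: - | r0:5,r1:Add1,r2:Add3,r3:3,r4:5
c10: CDB Mul2=12 | r0:5,r1:Add1,r2:Add3,r3:3,r4:5
c11: CDB Add1=9 | r0:5,r1:9,r2:Add3,r3:3,r4:5
c12: - | r0:5,r1:9,r2:Add3,r3:3,r4:5
c13: - | r0:5,r1:9,r2:Add3,r3:3,r4:5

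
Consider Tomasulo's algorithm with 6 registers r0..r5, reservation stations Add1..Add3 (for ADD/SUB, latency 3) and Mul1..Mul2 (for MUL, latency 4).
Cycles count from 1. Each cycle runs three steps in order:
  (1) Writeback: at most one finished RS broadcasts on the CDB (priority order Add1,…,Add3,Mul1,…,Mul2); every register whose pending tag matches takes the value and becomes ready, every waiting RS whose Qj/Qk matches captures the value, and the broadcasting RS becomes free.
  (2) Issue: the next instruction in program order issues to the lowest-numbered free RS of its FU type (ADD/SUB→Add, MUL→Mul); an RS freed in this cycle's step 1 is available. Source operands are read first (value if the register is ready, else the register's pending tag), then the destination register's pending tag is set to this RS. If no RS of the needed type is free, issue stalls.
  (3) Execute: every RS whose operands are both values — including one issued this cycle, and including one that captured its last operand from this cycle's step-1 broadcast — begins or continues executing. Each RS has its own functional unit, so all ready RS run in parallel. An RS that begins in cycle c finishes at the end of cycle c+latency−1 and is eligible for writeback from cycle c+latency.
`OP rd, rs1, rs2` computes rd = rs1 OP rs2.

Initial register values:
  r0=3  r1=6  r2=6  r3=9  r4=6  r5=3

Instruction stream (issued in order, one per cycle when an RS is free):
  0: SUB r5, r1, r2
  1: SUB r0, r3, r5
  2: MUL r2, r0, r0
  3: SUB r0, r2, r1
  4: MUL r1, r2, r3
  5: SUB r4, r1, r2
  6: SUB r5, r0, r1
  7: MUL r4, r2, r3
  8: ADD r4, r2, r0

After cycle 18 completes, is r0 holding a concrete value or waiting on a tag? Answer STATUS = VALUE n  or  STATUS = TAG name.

c1: issue SUB r5<-Add1 | r0:3,r1:6,r2:6,r3:9,r4:6,r5:Add1
c2: issue SUB r0<-Add2 | r0:Add2,r1:6,r2:6,r3:9,r4:6,r5:Add1
c3: issue MUL r2<-Mul1 | r0:Add2,r1:6,r2:Mul1,r3:9,r4:6,r5:Add1
c4: CDB Add1=0; issue SUB r0<-Add1 | r0:Add1,r1:6,r2:Mul1,r3:9,r4:6,r5:0
c5: issue MUL r1<-Mul2 | r0:Add1,r1:Mul2,r2:Mul1,r3:9,r4:6,r5:0
c6: issue SUB r4<-Add3 | r0:Add1,r1:Mul2,r2:Mul1,r3:9,r4:Add3,r5:0
c7: CDB Add2=9; issue SUB r5<-Add2 | r0:Add1,r1:Mul2,r2:Mul1,r3:9,r4:Add3,r5:Add2
c8: stall | r0:Add1,r1:Mul2,r2:Mul1,r3:9,r4:Add3,r5:Add2
c9: stall | r0:Add1,r1:Mul2,r2:Mul1,r3:9,r4:Add3,r5:Add2
c10: stall | r0:Add1,r1:Mul2,r2:Mul1,r3:9,r4:Add3,r5:Add2
c11: CDB Mul1=81; issue MUL r4<-Mul1 | r0:Add1,r1:Mul2,r2:81,r3:9,r4:Mul1,r5:Add2
c12: stall | r0:Add1,r1:Mul2,r2:81,r3:9,r4:Mul1,r5:Add2
c13: stall | r0:Add1,r1:Mul2,r2:81,r3:9,r4:Mul1,r5:Add2
c14: CDB Add1=75; issue ADD r4<-Add1 | r0:75,r1:Mul2,r2:81,r3:9,r4:Add1,r5:Add2
c15: CDB Mul1=729 | r0:75,r1:Mul2,r2:81,r3:9,r4:Add1,r5:Add2
c16: CDB Mul2=729 | r0:75,r1:729,r2:81,r3:9,r4:Add1,r5:Add2
c17: CDB Add1=156 | r0:75,r1:729,r2:81,r3:9,r4:156,r5:Add2
c18: - | r0:75,r1:729,r2:81,r3:9,r4:156,r5:Add2

STATUS = VALUE 75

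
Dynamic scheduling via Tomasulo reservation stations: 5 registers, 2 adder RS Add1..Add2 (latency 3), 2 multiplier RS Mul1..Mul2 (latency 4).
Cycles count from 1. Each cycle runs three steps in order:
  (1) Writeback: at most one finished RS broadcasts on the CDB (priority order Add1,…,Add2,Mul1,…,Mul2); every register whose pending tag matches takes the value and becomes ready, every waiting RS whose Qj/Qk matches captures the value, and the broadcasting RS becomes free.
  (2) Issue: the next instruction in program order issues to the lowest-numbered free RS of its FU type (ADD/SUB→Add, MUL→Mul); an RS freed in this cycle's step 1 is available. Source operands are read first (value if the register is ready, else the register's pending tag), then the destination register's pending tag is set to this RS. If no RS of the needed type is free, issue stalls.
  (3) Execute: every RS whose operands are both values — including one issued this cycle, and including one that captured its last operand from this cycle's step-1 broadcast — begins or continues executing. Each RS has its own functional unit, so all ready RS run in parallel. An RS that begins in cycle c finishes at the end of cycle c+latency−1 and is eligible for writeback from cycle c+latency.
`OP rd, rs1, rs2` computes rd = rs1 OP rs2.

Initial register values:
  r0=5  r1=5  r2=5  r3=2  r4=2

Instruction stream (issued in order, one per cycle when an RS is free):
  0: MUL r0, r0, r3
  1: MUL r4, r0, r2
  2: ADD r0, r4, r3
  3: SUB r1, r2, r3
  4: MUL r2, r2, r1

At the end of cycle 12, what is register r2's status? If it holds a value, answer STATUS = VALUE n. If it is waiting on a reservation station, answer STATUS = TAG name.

STATUS = VALUE 15

  c1: issue MUL r0<-Mul1  regs: r0:Mul1,r1:5,r2:5,r3:2,r4:2
  c2: issue MUL r4<-Mul2  regs: r0:Mul1,r1:5,r2:5,r3:2,r4:Mul2
  c3: issue ADD r0<-Add1  regs: r0:Add1,r1:5,r2:5,r3:2,r4:Mul2
  c4: issue SUB r1<-Add2  regs: r0:Add1,r1:Add2,r2:5,r3:2,r4:Mul2
  c5: CDB Mul1=10; issue MUL r2<-Mul1  regs: r0:Add1,r1:Add2,r2:Mul1,r3:2,r4:Mul2
  c6: -  regs: r0:Add1,r1:Add2,r2:Mul1,r3:2,r4:Mul2
  c7: CDB Add2=3  regs: r0:Add1,r1:3,r2:Mul1,r3:2,r4:Mul2
  c8: -  regs: r0:Add1,r1:3,r2:Mul1,r3:2,r4:Mul2
  c9: CDB Mul2=50  regs: r0:Add1,r1:3,r2:Mul1,r3:2,r4:50
  c10: -  regs: r0:Add1,r1:3,r2:Mul1,r3:2,r4:50
  c11: CDB Mul1=15  regs: r0:Add1,r1:3,r2:15,r3:2,r4:50
  c12: CDB Add1=52  regs: r0:52,r1:3,r2:15,r3:2,r4:50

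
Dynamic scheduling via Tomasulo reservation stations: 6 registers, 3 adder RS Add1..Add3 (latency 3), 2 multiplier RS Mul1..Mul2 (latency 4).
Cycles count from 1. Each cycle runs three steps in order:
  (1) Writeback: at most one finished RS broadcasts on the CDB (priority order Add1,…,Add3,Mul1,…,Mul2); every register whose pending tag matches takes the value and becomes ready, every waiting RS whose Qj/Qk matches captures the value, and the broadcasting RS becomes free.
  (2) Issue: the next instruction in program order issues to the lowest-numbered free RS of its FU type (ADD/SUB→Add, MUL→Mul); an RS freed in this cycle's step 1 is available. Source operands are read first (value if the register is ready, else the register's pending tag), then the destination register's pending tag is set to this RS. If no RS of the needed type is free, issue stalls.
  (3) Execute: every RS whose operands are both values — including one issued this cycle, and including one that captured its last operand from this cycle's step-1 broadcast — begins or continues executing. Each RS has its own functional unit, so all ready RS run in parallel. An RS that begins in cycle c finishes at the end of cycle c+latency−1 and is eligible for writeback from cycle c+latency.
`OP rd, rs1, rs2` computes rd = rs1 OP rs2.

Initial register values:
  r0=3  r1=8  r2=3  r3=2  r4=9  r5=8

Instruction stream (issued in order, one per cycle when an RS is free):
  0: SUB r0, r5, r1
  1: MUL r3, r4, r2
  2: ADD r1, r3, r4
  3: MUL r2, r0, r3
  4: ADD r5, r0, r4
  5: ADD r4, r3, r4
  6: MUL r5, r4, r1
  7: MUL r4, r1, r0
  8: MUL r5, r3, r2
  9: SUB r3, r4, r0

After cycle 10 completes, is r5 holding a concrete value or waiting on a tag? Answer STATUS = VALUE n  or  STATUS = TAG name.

STATUS = TAG Mul1

cycle 1: issue SUB r0<-Add1 // r0:Add1,r1:8,r2:3,r3:2,r4:9,r5:8
cycle 2: issue MUL r3<-Mul1 // r0:Add1,r1:8,r2:3,r3:Mul1,r4:9,r5:8
cycle 3: issue ADD r1<-Add2 // r0:Add1,r1:Add2,r2:3,r3:Mul1,r4:9,r5:8
cycle 4: CDB Add1=0; issue MUL r2<-Mul2 // r0:0,r1:Add2,r2:Mul2,r3:Mul1,r4:9,r5:8
cycle 5: issue ADD r5<-Add1 // r0:0,r1:Add2,r2:Mul2,r3:Mul1,r4:9,r5:Add1
cycle 6: CDB Mul1=27; issue ADD r4<-Add3 // r0:0,r1:Add2,r2:Mul2,r3:27,r4:Add3,r5:Add1
cycle 7: issue MUL r5<-Mul1 // r0:0,r1:Add2,r2:Mul2,r3:27,r4:Add3,r5:Mul1
cycle 8: CDB Add1=9; stall // r0:0,r1:Add2,r2:Mul2,r3:27,r4:Add3,r5:Mul1
cycle 9: CDB Add2=36; stall // r0:0,r1:36,r2:Mul2,r3:27,r4:Add3,r5:Mul1
cycle 10: CDB Add3=36; stall // r0:0,r1:36,r2:Mul2,r3:27,r4:36,r5:Mul1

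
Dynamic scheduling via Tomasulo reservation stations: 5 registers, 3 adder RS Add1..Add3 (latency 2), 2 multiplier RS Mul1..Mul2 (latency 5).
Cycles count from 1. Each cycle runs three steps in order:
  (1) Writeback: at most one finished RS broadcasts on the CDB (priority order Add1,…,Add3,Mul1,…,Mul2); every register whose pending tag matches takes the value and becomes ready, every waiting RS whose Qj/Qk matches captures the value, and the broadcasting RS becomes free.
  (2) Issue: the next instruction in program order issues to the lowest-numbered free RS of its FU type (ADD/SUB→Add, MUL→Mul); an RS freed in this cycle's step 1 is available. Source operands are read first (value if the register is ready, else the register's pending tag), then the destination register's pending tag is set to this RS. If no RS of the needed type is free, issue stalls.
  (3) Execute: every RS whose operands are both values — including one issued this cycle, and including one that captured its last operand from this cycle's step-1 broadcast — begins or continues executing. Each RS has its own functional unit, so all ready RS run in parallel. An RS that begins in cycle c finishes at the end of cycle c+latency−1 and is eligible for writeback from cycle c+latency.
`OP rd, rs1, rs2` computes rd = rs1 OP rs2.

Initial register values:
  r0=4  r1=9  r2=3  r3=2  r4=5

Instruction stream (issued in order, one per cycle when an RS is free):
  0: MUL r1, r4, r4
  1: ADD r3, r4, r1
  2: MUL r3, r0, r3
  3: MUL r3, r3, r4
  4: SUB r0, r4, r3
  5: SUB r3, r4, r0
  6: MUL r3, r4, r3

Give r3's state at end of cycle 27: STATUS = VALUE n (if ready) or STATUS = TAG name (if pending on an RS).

cycle 1: issue MUL r1<-Mul1 // r0:4,r1:Mul1,r2:3,r3:2,r4:5
cycle 2: issue ADD r3<-Add1 // r0:4,r1:Mul1,r2:3,r3:Add1,r4:5
cycle 3: issue MUL r3<-Mul2 // r0:4,r1:Mul1,r2:3,r3:Mul2,r4:5
cycle 4: stall // r0:4,r1:Mul1,r2:3,r3:Mul2,r4:5
cycle 5: stall // r0:4,r1:Mul1,r2:3,r3:Mul2,r4:5
cycle 6: CDB Mul1=25; issue MUL r3<-Mul1 // r0:4,r1:25,r2:3,r3:Mul1,r4:5
cycle 7: issue SUB r0<-Add2 // r0:Add2,r1:25,r2:3,r3:Mul1,r4:5
cycle 8: CDB Add1=30; issue SUB r3<-Add1 // r0:Add2,r1:25,r2:3,r3:Add1,r4:5
cycle 9: stall // r0:Add2,r1:25,r2:3,r3:Add1,r4:5
cycle 10: stall // r0:Add2,r1:25,r2:3,r3:Add1,r4:5
cycle 11: stall // r0:Add2,r1:25,r2:3,r3:Add1,r4:5
cycle 12: stall // r0:Add2,r1:25,r2:3,r3:Add1,r4:5
cycle 13: CDB Mul2=120; issue MUL r3<-Mul2 // r0:Add2,r1:25,r2:3,r3:Mul2,r4:5
cycle 14: - // r0:Add2,r1:25,r2:3,r3:Mul2,r4:5
cycle 15: - // r0:Add2,r1:25,r2:3,r3:Mul2,r4:5
cycle 16: - // r0:Add2,r1:25,r2:3,r3:Mul2,r4:5
cycle 17: - // r0:Add2,r1:25,r2:3,r3:Mul2,r4:5
cycle 18: CDB Mul1=600 // r0:Add2,r1:25,r2:3,r3:Mul2,r4:5
cycle 19: - // r0:Add2,r1:25,r2:3,r3:Mul2,r4:5
cycle 20: CDB Add2=-595 // r0:-595,r1:25,r2:3,r3:Mul2,r4:5
cycle 21: - // r0:-595,r1:25,r2:3,r3:Mul2,r4:5
cycle 22: CDB Add1=600 // r0:-595,r1:25,r2:3,r3:Mul2,r4:5
cycle 23: - // r0:-595,r1:25,r2:3,r3:Mul2,r4:5
cycle 24: - // r0:-595,r1:25,r2:3,r3:Mul2,r4:5
cycle 25: - // r0:-595,r1:25,r2:3,r3:Mul2,r4:5
cycle 26: - // r0:-595,r1:25,r2:3,r3:Mul2,r4:5
cycle 27: CDB Mul2=3000 // r0:-595,r1:25,r2:3,r3:3000,r4:5

STATUS = VALUE 3000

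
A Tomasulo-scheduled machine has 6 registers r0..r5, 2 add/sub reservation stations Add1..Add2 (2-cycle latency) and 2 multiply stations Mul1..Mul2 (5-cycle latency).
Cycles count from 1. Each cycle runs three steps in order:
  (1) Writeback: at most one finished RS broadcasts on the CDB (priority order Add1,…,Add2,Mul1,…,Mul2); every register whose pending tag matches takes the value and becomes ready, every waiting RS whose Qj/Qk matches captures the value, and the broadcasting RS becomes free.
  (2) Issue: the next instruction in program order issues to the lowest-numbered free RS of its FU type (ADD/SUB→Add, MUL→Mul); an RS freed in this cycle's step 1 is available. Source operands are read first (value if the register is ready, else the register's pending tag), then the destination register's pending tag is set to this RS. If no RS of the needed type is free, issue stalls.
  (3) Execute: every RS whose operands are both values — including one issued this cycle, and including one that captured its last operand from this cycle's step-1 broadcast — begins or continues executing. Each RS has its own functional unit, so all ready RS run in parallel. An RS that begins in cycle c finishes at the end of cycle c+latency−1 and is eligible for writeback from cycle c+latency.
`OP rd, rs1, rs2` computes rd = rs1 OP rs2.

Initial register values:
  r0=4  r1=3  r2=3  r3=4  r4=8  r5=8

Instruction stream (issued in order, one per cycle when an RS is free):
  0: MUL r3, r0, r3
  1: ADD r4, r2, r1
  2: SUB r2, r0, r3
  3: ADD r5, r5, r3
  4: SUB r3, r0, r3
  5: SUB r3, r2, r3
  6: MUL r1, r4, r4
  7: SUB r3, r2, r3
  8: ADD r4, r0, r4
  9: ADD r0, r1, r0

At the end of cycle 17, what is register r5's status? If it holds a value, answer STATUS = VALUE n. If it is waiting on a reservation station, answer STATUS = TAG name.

STATUS = VALUE 24

cycle 1: issue MUL r3<-Mul1 // r0:4,r1:3,r2:3,r3:Mul1,r4:8,r5:8
cycle 2: issue ADD r4<-Add1 // r0:4,r1:3,r2:3,r3:Mul1,r4:Add1,r5:8
cycle 3: issue SUB r2<-Add2 // r0:4,r1:3,r2:Add2,r3:Mul1,r4:Add1,r5:8
cycle 4: CDB Add1=6; issue ADD r5<-Add1 // r0:4,r1:3,r2:Add2,r3:Mul1,r4:6,r5:Add1
cycle 5: stall // r0:4,r1:3,r2:Add2,r3:Mul1,r4:6,r5:Add1
cycle 6: CDB Mul1=16; stall // r0:4,r1:3,r2:Add2,r3:16,r4:6,r5:Add1
cycle 7: stall // r0:4,r1:3,r2:Add2,r3:16,r4:6,r5:Add1
cycle 8: CDB Add1=24; issue SUB r3<-Add1 // r0:4,r1:3,r2:Add2,r3:Add1,r4:6,r5:24
cycle 9: CDB Add2=-12; issue SUB r3<-Add2 // r0:4,r1:3,r2:-12,r3:Add2,r4:6,r5:24
cycle 10: CDB Add1=-12; issue MUL r1<-Mul1 // r0:4,r1:Mul1,r2:-12,r3:Add2,r4:6,r5:24
cycle 11: issue SUB r3<-Add1 // r0:4,r1:Mul1,r2:-12,r3:Add1,r4:6,r5:24
cycle 12: CDB Add2=0; issue ADD r4<-Add2 // r0:4,r1:Mul1,r2:-12,r3:Add1,r4:Add2,r5:24
cycle 13: stall // r0:4,r1:Mul1,r2:-12,r3:Add1,r4:Add2,r5:24
cycle 14: CDB Add1=-12; issue ADD r0<-Add1 // r0:Add1,r1:Mul1,r2:-12,r3:-12,r4:Add2,r5:24
cycle 15: CDB Add2=10 // r0:Add1,r1:Mul1,r2:-12,r3:-12,r4:10,r5:24
cycle 16: CDB Mul1=36 // r0:Add1,r1:36,r2:-12,r3:-12,r4:10,r5:24
cycle 17: - // r0:Add1,r1:36,r2:-12,r3:-12,r4:10,r5:24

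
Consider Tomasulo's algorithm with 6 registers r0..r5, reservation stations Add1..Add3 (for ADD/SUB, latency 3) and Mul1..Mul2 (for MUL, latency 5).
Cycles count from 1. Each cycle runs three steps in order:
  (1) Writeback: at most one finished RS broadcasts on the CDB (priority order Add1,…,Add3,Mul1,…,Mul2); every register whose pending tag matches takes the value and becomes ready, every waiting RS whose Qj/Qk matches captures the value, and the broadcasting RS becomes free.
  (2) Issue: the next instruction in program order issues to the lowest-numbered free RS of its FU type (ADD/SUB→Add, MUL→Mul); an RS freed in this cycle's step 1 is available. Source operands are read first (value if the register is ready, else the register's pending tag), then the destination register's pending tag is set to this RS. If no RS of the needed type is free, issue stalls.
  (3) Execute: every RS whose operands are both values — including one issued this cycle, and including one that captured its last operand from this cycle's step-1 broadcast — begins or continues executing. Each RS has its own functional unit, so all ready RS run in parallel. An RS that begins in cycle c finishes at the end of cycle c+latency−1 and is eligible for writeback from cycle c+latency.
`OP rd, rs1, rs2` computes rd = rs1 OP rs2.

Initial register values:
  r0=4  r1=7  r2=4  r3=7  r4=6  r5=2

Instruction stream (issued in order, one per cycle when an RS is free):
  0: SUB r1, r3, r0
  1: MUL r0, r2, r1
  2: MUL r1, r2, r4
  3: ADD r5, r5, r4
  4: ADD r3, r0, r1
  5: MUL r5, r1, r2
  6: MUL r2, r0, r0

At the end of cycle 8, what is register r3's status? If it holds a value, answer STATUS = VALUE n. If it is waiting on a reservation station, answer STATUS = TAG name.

STATUS = TAG Add2

cycle 1: issue SUB r1<-Add1 // r0:4,r1:Add1,r2:4,r3:7,r4:6,r5:2
cycle 2: issue MUL r0<-Mul1 // r0:Mul1,r1:Add1,r2:4,r3:7,r4:6,r5:2
cycle 3: issue MUL r1<-Mul2 // r0:Mul1,r1:Mul2,r2:4,r3:7,r4:6,r5:2
cycle 4: CDB Add1=3; issue ADD r5<-Add1 // r0:Mul1,r1:Mul2,r2:4,r3:7,r4:6,r5:Add1
cycle 5: issue ADD r3<-Add2 // r0:Mul1,r1:Mul2,r2:4,r3:Add2,r4:6,r5:Add1
cycle 6: stall // r0:Mul1,r1:Mul2,r2:4,r3:Add2,r4:6,r5:Add1
cycle 7: CDB Add1=8; stall // r0:Mul1,r1:Mul2,r2:4,r3:Add2,r4:6,r5:8
cycle 8: CDB Mul2=24; issue MUL r5<-Mul2 // r0:Mul1,r1:24,r2:4,r3:Add2,r4:6,r5:Mul2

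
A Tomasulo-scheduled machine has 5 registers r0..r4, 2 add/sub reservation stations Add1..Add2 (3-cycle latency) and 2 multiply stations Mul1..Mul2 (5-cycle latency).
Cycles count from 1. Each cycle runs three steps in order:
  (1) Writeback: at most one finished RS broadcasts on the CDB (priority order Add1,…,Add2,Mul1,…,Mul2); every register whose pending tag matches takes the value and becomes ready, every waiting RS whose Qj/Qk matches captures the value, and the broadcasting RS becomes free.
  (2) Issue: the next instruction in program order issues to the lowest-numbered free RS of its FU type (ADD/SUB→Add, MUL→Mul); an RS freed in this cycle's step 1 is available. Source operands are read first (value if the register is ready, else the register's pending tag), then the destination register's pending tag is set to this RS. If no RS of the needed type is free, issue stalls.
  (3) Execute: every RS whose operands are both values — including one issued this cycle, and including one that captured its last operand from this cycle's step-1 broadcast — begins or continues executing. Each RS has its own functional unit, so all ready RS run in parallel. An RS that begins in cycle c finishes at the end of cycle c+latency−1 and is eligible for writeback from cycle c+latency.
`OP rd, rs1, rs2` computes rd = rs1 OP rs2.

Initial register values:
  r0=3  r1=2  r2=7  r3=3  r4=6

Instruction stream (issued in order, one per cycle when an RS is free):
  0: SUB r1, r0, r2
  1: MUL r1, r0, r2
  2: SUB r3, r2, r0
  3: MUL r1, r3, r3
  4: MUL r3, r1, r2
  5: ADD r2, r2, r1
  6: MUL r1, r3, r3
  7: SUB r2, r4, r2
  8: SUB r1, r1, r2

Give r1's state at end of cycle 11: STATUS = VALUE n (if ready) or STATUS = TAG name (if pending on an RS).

cycle 1: issue SUB r1<-Add1 // r0:3,r1:Add1,r2:7,r3:3,r4:6
cycle 2: issue MUL r1<-Mul1 // r0:3,r1:Mul1,r2:7,r3:3,r4:6
cycle 3: issue SUB r3<-Add2 // r0:3,r1:Mul1,r2:7,r3:Add2,r4:6
cycle 4: CDB Add1=-4; issue MUL r1<-Mul2 // r0:3,r1:Mul2,r2:7,r3:Add2,r4:6
cycle 5: stall // r0:3,r1:Mul2,r2:7,r3:Add2,r4:6
cycle 6: CDB Add2=4; stall // r0:3,r1:Mul2,r2:7,r3:4,r4:6
cycle 7: CDB Mul1=21; issue MUL r3<-Mul1 // r0:3,r1:Mul2,r2:7,r3:Mul1,r4:6
cycle 8: issue ADD r2<-Add1 // r0:3,r1:Mul2,r2:Add1,r3:Mul1,r4:6
cycle 9: stall // r0:3,r1:Mul2,r2:Add1,r3:Mul1,r4:6
cycle 10: stall // r0:3,r1:Mul2,r2:Add1,r3:Mul1,r4:6
cycle 11: CDB Mul2=16; issue MUL r1<-Mul2 // r0:3,r1:Mul2,r2:Add1,r3:Mul1,r4:6

STATUS = TAG Mul2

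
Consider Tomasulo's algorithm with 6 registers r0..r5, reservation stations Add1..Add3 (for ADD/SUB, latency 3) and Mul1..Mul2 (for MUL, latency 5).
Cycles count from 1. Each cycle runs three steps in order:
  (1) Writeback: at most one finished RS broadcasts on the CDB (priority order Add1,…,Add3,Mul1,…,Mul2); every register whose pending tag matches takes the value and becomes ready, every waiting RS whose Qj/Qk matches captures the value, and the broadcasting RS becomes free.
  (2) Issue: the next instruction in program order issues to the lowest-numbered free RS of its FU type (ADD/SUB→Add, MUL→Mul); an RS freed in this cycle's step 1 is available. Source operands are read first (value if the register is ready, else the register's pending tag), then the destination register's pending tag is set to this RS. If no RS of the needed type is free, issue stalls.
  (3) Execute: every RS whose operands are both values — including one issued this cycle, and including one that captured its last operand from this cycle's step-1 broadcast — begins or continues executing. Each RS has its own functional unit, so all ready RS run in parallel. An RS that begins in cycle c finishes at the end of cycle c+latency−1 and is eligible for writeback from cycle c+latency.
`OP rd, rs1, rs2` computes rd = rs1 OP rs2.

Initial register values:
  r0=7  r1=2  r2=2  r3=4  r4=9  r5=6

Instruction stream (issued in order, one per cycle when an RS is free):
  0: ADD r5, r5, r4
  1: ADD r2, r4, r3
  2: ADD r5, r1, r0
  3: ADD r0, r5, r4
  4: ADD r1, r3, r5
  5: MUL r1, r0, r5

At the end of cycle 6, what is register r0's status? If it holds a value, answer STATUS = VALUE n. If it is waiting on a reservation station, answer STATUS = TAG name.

  c1: issue ADD r5<-Add1  regs: r0:7,r1:2,r2:2,r3:4,r4:9,r5:Add1
  c2: issue ADD r2<-Add2  regs: r0:7,r1:2,r2:Add2,r3:4,r4:9,r5:Add1
  c3: issue ADD r5<-Add3  regs: r0:7,r1:2,r2:Add2,r3:4,r4:9,r5:Add3
  c4: CDB Add1=15; issue ADD r0<-Add1  regs: r0:Add1,r1:2,r2:Add2,r3:4,r4:9,r5:Add3
  c5: CDB Add2=13; issue ADD r1<-Add2  regs: r0:Add1,r1:Add2,r2:13,r3:4,r4:9,r5:Add3
  c6: CDB Add3=9; issue MUL r1<-Mul1  regs: r0:Add1,r1:Mul1,r2:13,r3:4,r4:9,r5:9

STATUS = TAG Add1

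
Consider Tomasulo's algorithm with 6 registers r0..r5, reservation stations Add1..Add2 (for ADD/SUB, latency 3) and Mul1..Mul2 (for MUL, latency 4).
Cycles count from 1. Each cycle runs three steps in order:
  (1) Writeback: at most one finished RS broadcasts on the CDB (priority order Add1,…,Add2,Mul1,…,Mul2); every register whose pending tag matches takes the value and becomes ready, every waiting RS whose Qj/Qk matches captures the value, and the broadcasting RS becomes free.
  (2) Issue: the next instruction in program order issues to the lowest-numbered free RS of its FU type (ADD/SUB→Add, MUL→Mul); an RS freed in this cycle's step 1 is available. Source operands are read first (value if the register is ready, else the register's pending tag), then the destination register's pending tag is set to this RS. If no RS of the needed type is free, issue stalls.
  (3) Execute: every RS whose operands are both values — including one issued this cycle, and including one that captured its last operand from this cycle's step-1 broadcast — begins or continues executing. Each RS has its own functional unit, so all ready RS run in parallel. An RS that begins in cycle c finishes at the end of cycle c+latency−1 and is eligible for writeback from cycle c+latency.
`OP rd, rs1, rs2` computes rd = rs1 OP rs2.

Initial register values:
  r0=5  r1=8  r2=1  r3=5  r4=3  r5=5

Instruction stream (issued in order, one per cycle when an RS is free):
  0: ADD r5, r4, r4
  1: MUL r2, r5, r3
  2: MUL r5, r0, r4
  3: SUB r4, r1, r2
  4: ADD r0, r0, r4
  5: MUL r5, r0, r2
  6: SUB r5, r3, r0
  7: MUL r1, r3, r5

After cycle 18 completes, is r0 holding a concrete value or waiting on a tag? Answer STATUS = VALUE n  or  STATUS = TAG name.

  c1: issue ADD r5<-Add1  regs: r0:5,r1:8,r2:1,r3:5,r4:3,r5:Add1
  c2: issue MUL r2<-Mul1  regs: r0:5,r1:8,r2:Mul1,r3:5,r4:3,r5:Add1
  c3: issue MUL r5<-Mul2  regs: r0:5,r1:8,r2:Mul1,r3:5,r4:3,r5:Mul2
  c4: CDB Add1=6; issue SUB r4<-Add1  regs: r0:5,r1:8,r2:Mul1,r3:5,r4:Add1,r5:Mul2
  c5: issue ADD r0<-Add2  regs: r0:Add2,r1:8,r2:Mul1,r3:5,r4:Add1,r5:Mul2
  c6: stall  regs: r0:Add2,r1:8,r2:Mul1,r3:5,r4:Add1,r5:Mul2
  c7: CDB Mul2=15; issue MUL r5<-Mul2  regs: r0:Add2,r1:8,r2:Mul1,r3:5,r4:Add1,r5:Mul2
  c8: CDB Mul1=30; stall  regs: r0:Add2,r1:8,r2:30,r3:5,r4:Add1,r5:Mul2
  c9: stall  regs: r0:Add2,r1:8,r2:30,r3:5,r4:Add1,r5:Mul2
  c10: stall  regs: r0:Add2,r1:8,r2:30,r3:5,r4:Add1,r5:Mul2
  c11: CDB Add1=-22; issue SUB r5<-Add1  regs: r0:Add2,r1:8,r2:30,r3:5,r4:-22,r5:Add1
  c12: issue MUL r1<-Mul1  regs: r0:Add2,r1:Mul1,r2:30,r3:5,r4:-22,r5:Add1
  c13: -  regs: r0:Add2,r1:Mul1,r2:30,r3:5,r4:-22,r5:Add1
  c14: CDB Add2=-17  regs: r0:-17,r1:Mul1,r2:30,r3:5,r4:-22,r5:Add1
  c15: -  regs: r0:-17,r1:Mul1,r2:30,r3:5,r4:-22,r5:Add1
  c16: -  regs: r0:-17,r1:Mul1,r2:30,r3:5,r4:-22,r5:Add1
  c17: CDB Add1=22  regs: r0:-17,r1:Mul1,r2:30,r3:5,r4:-22,r5:22
  c18: CDB Mul2=-510  regs: r0:-17,r1:Mul1,r2:30,r3:5,r4:-22,r5:22

STATUS = VALUE -17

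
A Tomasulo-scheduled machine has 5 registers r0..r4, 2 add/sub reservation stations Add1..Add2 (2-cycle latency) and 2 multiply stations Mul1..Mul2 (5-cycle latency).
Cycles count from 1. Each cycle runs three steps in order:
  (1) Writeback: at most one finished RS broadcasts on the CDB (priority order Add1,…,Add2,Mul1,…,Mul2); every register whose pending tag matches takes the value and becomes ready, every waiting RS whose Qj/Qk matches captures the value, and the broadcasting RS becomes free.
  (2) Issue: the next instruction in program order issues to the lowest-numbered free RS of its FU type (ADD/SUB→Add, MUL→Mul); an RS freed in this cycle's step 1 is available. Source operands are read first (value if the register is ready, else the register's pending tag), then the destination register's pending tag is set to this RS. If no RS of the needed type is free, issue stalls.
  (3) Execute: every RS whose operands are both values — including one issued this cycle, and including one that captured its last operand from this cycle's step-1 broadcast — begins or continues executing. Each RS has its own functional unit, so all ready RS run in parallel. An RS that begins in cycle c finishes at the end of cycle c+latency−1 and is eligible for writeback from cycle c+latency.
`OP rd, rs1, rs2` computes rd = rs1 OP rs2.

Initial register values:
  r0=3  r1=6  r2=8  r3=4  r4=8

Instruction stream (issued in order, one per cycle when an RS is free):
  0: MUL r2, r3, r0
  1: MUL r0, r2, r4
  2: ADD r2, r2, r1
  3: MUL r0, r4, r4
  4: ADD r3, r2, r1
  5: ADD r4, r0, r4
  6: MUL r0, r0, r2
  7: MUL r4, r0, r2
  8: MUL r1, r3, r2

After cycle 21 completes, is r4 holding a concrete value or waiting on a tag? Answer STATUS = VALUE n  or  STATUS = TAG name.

cycle 1: issue MUL r2<-Mul1 // r0:3,r1:6,r2:Mul1,r3:4,r4:8
cycle 2: issue MUL r0<-Mul2 // r0:Mul2,r1:6,r2:Mul1,r3:4,r4:8
cycle 3: issue ADD r2<-Add1 // r0:Mul2,r1:6,r2:Add1,r3:4,r4:8
cycle 4: stall // r0:Mul2,r1:6,r2:Add1,r3:4,r4:8
cycle 5: stall // r0:Mul2,r1:6,r2:Add1,r3:4,r4:8
cycle 6: CDB Mul1=12; issue MUL r0<-Mul1 // r0:Mul1,r1:6,r2:Add1,r3:4,r4:8
cycle 7: issue ADD r3<-Add2 // r0:Mul1,r1:6,r2:Add1,r3:Add2,r4:8
cycle 8: CDB Add1=18; issue ADD r4<-Add1 // r0:Mul1,r1:6,r2:18,r3:Add2,r4:Add1
cycle 9: stall // r0:Mul1,r1:6,r2:18,r3:Add2,r4:Add1
cycle 10: CDB Add2=24; stall // r0:Mul1,r1:6,r2:18,r3:24,r4:Add1
cycle 11: CDB Mul1=64; issue MUL r0<-Mul1 // r0:Mul1,r1:6,r2:18,r3:24,r4:Add1
cycle 12: CDB Mul2=96; issue MUL r4<-Mul2 // r0:Mul1,r1:6,r2:18,r3:24,r4:Mul2
cycle 13: CDB Add1=72; stall // r0:Mul1,r1:6,r2:18,r3:24,r4:Mul2
cycle 14: stall // r0:Mul1,r1:6,r2:18,r3:24,r4:Mul2
cycle 15: stall // r0:Mul1,r1:6,r2:18,r3:24,r4:Mul2
cycle 16: CDB Mul1=1152; issue MUL r1<-Mul1 // r0:1152,r1:Mul1,r2:18,r3:24,r4:Mul2
cycle 17: - // r0:1152,r1:Mul1,r2:18,r3:24,r4:Mul2
cycle 18: - // r0:1152,r1:Mul1,r2:18,r3:24,r4:Mul2
cycle 19: - // r0:1152,r1:Mul1,r2:18,r3:24,r4:Mul2
cycle 20: - // r0:1152,r1:Mul1,r2:18,r3:24,r4:Mul2
cycle 21: CDB Mul1=432 // r0:1152,r1:432,r2:18,r3:24,r4:Mul2

STATUS = TAG Mul2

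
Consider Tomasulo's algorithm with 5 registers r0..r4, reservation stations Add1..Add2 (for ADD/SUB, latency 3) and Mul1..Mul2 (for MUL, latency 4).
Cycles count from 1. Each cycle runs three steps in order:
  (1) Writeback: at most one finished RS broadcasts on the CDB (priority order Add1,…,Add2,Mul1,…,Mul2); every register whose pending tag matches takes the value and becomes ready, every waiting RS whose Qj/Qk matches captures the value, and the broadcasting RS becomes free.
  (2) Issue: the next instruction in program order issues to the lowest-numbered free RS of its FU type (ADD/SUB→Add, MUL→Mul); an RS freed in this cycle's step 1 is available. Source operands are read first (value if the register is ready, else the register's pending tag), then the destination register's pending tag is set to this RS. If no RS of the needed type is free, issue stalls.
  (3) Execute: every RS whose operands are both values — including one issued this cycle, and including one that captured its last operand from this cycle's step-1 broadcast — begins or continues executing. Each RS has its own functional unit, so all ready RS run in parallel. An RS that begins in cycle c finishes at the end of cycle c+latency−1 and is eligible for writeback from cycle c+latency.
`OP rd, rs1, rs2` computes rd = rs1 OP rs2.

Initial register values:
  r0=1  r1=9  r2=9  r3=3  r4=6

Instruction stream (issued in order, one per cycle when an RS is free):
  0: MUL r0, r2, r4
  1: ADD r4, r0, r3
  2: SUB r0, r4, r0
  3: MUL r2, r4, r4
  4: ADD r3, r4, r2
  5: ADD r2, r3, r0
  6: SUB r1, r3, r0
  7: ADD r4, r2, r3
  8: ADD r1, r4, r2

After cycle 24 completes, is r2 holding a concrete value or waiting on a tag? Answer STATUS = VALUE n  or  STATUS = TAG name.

cycle 1: issue MUL r0<-Mul1 // r0:Mul1,r1:9,r2:9,r3:3,r4:6
cycle 2: issue ADD r4<-Add1 // r0:Mul1,r1:9,r2:9,r3:3,r4:Add1
cycle 3: issue SUB r0<-Add2 // r0:Add2,r1:9,r2:9,r3:3,r4:Add1
cycle 4: issue MUL r2<-Mul2 // r0:Add2,r1:9,r2:Mul2,r3:3,r4:Add1
cycle 5: CDB Mul1=54; stall // r0:Add2,r1:9,r2:Mul2,r3:3,r4:Add1
cycle 6: stall // r0:Add2,r1:9,r2:Mul2,r3:3,r4:Add1
cycle 7: stall // r0:Add2,r1:9,r2:Mul2,r3:3,r4:Add1
cycle 8: CDB Add1=57; issue ADD r3<-Add1 // r0:Add2,r1:9,r2:Mul2,r3:Add1,r4:57
cycle 9: stall // r0:Add2,r1:9,r2:Mul2,r3:Add1,r4:57
cycle 10: stall // r0:Add2,r1:9,r2:Mul2,r3:Add1,r4:57
cycle 11: CDB Add2=3; issue ADD r2<-Add2 // r0:3,r1:9,r2:Add2,r3:Add1,r4:57
cycle 12: CDB Mul2=3249; stall // r0:3,r1:9,r2:Add2,r3:Add1,r4:57
cycle 13: stall // r0:3,r1:9,r2:Add2,r3:Add1,r4:57
cycle 14: stall // r0:3,r1:9,r2:Add2,r3:Add1,r4:57
cycle 15: CDB Add1=3306; issue SUB r1<-Add1 // r0:3,r1:Add1,r2:Add2,r3:3306,r4:57
cycle 16: stall // r0:3,r1:Add1,r2:Add2,r3:3306,r4:57
cycle 17: stall // r0:3,r1:Add1,r2:Add2,r3:3306,r4:57
cycle 18: CDB Add1=3303; issue ADD r4<-Add1 // r0:3,r1:3303,r2:Add2,r3:3306,r4:Add1
cycle 19: CDB Add2=3309; issue ADD r1<-Add2 // r0:3,r1:Add2,r2:3309,r3:3306,r4:Add1
cycle 20: - // r0:3,r1:Add2,r2:3309,r3:3306,r4:Add1
cycle 21: - // r0:3,r1:Add2,r2:3309,r3:3306,r4:Add1
cycle 22: CDB Add1=6615 // r0:3,r1:Add2,r2:3309,r3:3306,r4:6615
cycle 23: - // r0:3,r1:Add2,r2:3309,r3:3306,r4:6615
cycle 24: - // r0:3,r1:Add2,r2:3309,r3:3306,r4:6615

STATUS = VALUE 3309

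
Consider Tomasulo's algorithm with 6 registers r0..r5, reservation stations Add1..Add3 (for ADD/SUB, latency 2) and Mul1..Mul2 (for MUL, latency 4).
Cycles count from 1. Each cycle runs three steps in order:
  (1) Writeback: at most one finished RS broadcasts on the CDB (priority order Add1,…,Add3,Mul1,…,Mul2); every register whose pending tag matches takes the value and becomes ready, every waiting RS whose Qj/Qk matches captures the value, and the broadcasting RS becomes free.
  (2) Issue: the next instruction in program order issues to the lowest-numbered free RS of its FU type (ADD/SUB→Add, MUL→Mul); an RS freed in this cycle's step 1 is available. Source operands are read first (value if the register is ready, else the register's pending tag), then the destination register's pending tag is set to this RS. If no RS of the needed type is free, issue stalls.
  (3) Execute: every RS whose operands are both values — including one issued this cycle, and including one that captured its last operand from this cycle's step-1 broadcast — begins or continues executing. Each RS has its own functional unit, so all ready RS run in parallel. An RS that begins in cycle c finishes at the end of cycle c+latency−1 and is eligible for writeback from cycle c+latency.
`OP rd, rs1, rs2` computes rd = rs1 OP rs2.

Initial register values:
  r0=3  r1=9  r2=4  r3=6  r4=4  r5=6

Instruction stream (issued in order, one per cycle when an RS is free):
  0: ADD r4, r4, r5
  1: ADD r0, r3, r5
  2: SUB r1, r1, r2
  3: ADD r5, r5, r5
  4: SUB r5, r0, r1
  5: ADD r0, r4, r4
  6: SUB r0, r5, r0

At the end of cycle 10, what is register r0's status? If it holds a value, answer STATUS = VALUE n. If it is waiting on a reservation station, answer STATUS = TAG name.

STATUS = VALUE -13

c1: issue ADD r4<-Add1 | r0:3,r1:9,r2:4,r3:6,r4:Add1,r5:6
c2: issue ADD r0<-Add2 | r0:Add2,r1:9,r2:4,r3:6,r4:Add1,r5:6
c3: CDB Add1=10; issue SUB r1<-Add1 | r0:Add2,r1:Add1,r2:4,r3:6,r4:10,r5:6
c4: CDB Add2=12; issue ADD r5<-Add2 | r0:12,r1:Add1,r2:4,r3:6,r4:10,r5:Add2
c5: CDB Add1=5; issue SUB r5<-Add1 | r0:12,r1:5,r2:4,r3:6,r4:10,r5:Add1
c6: CDB Add2=12; issue ADD r0<-Add2 | r0:Add2,r1:5,r2:4,r3:6,r4:10,r5:Add1
c7: CDB Add1=7; issue SUB r0<-Add1 | r0:Add1,r1:5,r2:4,r3:6,r4:10,r5:7
c8: CDB Add2=20 | r0:Add1,r1:5,r2:4,r3:6,r4:10,r5:7
c9: - | r0:Add1,r1:5,r2:4,r3:6,r4:10,r5:7
c10: CDB Add1=-13 | r0:-13,r1:5,r2:4,r3:6,r4:10,r5:7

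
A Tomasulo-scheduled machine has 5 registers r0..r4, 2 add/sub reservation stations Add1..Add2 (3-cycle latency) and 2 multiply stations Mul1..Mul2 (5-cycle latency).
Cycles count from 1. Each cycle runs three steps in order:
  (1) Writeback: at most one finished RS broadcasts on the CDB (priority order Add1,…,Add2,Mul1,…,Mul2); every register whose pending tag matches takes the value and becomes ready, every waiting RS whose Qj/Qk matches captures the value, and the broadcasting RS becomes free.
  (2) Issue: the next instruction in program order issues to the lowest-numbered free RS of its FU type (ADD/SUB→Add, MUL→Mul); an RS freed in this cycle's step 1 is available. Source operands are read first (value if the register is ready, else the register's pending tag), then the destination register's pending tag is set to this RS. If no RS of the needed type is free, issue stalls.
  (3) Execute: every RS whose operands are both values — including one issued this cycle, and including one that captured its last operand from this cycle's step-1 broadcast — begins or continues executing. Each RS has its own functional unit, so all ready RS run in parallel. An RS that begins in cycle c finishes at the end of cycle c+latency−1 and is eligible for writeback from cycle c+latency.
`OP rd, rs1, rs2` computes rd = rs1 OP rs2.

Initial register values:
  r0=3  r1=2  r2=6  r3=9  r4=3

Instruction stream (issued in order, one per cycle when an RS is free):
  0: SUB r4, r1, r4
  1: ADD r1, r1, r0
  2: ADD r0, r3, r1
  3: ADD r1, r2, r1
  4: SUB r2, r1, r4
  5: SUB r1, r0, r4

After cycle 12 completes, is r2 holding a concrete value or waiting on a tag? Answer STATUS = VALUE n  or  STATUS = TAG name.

STATUS = VALUE 12

cycle 1: issue SUB r4<-Add1 // r0:3,r1:2,r2:6,r3:9,r4:Add1
cycle 2: issue ADD r1<-Add2 // r0:3,r1:Add2,r2:6,r3:9,r4:Add1
cycle 3: stall // r0:3,r1:Add2,r2:6,r3:9,r4:Add1
cycle 4: CDB Add1=-1; issue ADD r0<-Add1 // r0:Add1,r1:Add2,r2:6,r3:9,r4:-1
cycle 5: CDB Add2=5; issue ADD r1<-Add2 // r0:Add1,r1:Add2,r2:6,r3:9,r4:-1
cycle 6: stall // r0:Add1,r1:Add2,r2:6,r3:9,r4:-1
cycle 7: stall // r0:Add1,r1:Add2,r2:6,r3:9,r4:-1
cycle 8: CDB Add1=14; issue SUB r2<-Add1 // r0:14,r1:Add2,r2:Add1,r3:9,r4:-1
cycle 9: CDB Add2=11; issue SUB r1<-Add2 // r0:14,r1:Add2,r2:Add1,r3:9,r4:-1
cycle 10: - // r0:14,r1:Add2,r2:Add1,r3:9,r4:-1
cycle 11: - // r0:14,r1:Add2,r2:Add1,r3:9,r4:-1
cycle 12: CDB Add1=12 // r0:14,r1:Add2,r2:12,r3:9,r4:-1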